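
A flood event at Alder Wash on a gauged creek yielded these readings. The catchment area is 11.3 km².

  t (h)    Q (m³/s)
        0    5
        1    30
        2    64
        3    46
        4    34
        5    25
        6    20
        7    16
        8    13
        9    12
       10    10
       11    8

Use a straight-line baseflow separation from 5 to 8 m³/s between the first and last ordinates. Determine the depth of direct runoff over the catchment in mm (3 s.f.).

Direct runoff: 0.00, 24.73, 58.45, 40.18, 27.91, 18.64, 13.36, 9.09, 5.82, 4.55, 2.27, 0.00 m³/s; ΣQ_DR = 205.0 m³/s.
V = ΣQ_DR · Δt = 205.0 × 3600 s = 7.380 × 10^5 m³.
Over A = 11.3 km², depth = V / A = 65.3 mm.

d ≈ 65.3 mm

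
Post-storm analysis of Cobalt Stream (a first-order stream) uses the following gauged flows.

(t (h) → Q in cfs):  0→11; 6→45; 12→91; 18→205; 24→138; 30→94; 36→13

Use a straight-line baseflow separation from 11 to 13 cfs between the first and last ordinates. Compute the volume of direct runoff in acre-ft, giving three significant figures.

Direct-runoff ordinates (Q − Q_b): 0.00, 33.67, 79.33, 193.00, 125.67, 81.33, 0.00 cfs.
ΣQ_DR = 513.0 cfs.
With Δt = 6 h = 21600 s, V = ΣQ_DR · Δt = 513.0 × 21600 = 1.11 × 10^7 ft³ = 254 acre-ft.

V ≈ 254 acre-ft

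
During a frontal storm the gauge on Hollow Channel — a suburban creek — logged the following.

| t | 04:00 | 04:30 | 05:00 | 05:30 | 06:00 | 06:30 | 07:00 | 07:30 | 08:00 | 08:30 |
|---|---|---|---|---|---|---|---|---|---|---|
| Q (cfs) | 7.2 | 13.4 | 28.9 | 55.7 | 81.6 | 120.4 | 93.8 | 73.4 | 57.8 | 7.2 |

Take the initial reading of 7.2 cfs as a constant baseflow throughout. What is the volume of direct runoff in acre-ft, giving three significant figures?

V ≈ 19.3 acre-ft

Direct-runoff ordinates (Q − Q_b): 0.0, 6.2, 21.7, 48.5, 74.4, 113.2, 86.6, 66.2, 50.6, 0.0 cfs.
ΣQ_DR = 467.4 cfs.
With Δt = 0.5 h = 1800 s, V = ΣQ_DR · Δt = 467.4 × 1800 = 8.41 × 10^5 ft³ = 19.3 acre-ft.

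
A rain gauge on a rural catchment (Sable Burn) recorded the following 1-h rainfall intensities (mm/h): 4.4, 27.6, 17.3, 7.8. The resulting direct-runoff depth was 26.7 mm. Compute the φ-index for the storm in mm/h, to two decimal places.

Only the 2 blocks with intensity above φ contribute runoff: 27.6, 17.3 mm/h.
Σ(I−φ)·Δt = d  ⇒  (27.6+17.3 − 2φ)·1 = 26.7
φ = (44.90 − 26.7/1) / 2 = 9.10 mm/h.

φ ≈ 9.10 mm/h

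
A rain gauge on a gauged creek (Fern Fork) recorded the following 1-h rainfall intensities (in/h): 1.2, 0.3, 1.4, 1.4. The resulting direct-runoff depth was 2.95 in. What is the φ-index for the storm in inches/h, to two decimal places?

Only the 3 blocks with intensity above φ contribute runoff: 1.2, 1.4, 1.4 in/h.
Σ(I−φ)·Δt = d  ⇒  (1.2+1.4+1.4 − 3φ)·1 = 2.95
φ = (4.000 − 2.95/1) / 3 = 0.35 in/h.

φ ≈ 0.35 in/h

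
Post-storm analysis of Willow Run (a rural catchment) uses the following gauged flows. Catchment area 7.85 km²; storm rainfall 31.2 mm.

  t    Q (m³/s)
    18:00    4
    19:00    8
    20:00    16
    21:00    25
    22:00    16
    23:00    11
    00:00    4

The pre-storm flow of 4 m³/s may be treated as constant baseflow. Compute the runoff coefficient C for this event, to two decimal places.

C ≈ 0.82

ΣQ_DR = 56.00 m³/s; V = ΣQ_DR·Δt = 2.016 × 10^5 m³.
Runoff depth d = V / A = 25.68 mm.
C = d / P = 25.68 / 31.2 = 0.82.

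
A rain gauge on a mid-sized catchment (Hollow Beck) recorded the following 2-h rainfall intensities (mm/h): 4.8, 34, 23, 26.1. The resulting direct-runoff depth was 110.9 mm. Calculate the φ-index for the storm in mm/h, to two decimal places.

φ ≈ 9.22 mm/h

Only the 3 blocks with intensity above φ contribute runoff: 34, 23, 26.1 mm/h.
Σ(I−φ)·Δt = d  ⇒  (34+23+26.1 − 3φ)·2 = 110.9
φ = (83.10 − 110.9/2) / 3 = 9.22 mm/h.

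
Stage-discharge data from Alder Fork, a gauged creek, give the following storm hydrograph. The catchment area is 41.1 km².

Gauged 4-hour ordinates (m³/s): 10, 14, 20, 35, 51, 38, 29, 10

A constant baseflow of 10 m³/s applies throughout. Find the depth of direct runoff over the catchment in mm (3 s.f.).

d ≈ 44.5 mm

Direct runoff: 0.0, 4.0, 10.0, 25.0, 41.0, 28.0, 19.0, 0.0 m³/s; ΣQ_DR = 127.0 m³/s.
V = ΣQ_DR · Δt = 127.0 × 14400 s = 1.829 × 10^6 m³.
Over A = 41.1 km², depth = V / A = 44.5 mm.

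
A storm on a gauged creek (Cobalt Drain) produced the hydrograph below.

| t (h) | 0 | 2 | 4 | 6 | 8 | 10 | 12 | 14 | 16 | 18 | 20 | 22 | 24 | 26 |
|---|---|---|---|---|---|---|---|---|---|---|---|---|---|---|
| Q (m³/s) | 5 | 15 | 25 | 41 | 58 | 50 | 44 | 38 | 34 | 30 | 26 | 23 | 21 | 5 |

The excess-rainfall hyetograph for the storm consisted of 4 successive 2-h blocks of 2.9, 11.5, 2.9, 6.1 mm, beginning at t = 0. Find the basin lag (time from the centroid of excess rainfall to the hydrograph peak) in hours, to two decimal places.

t_L ≈ 3.96 h

Centroid of excess rainfall: t_c = Σ P_i·t̄_i / ΣP_i = 4.0427 h (block centres at 1, 3, 5, 7 h).
Hydrograph peak occurs at t = 8 h, so basin lag t_L = 8 − 4.0427 = 3.96 h.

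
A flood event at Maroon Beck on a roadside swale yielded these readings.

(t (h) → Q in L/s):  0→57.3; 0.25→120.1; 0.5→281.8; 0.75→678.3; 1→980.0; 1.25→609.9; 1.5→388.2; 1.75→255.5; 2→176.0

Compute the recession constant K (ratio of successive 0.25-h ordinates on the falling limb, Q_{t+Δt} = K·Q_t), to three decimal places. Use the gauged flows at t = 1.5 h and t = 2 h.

Using the recession-limb readings at t = 1.5 h and t = 2 h: Q falls from 388.2 to 176.0 L/s over 2 intervals.
K = (Q₂/Q₁)^(1/2) = (176.0/388.2)^(1/2) = 0.673.

K ≈ 0.673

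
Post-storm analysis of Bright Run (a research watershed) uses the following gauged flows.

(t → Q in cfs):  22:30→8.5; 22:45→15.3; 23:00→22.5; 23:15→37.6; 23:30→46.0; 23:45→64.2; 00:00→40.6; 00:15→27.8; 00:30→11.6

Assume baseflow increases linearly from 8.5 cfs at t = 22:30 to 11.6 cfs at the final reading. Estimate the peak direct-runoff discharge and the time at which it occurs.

Subtracting baseflow gives direct-runoff ordinates: 0.00, 6.41, 13.22, 27.94, 35.95, 53.76, 29.77, 16.59, 0.00 cfs.
The maximum is 53.76 cfs, occurring at the reading for t = 23:45.

Q_p = 53.76 cfs at t = 23:45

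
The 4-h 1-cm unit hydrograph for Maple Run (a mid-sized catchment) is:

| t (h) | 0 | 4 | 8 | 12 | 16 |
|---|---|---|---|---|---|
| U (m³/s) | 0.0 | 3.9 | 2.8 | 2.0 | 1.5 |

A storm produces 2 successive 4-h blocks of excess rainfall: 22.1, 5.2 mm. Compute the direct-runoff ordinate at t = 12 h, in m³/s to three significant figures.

By discrete convolution, Q_j = Σ (P_i / 10 mm) · U_{j−i}.
At t = 12 h (j=3): Q = (22.1/10)·2.0 + (5.2/10)·2.8 = 5.88 m³/s.

Q ≈ 5.88 m³/s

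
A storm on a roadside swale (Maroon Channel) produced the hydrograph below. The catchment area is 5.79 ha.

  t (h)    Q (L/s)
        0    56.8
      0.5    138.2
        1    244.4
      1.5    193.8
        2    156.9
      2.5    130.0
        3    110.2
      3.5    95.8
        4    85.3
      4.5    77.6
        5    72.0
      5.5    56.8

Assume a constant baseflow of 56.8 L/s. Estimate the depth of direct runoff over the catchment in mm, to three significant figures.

Direct runoff: 0.0, 81.4, 187.6, 137.0, 100.1, 73.2, 53.4, 39.0, 28.5, 20.8, 15.2, 0.0 L/s; ΣQ_DR = 736.2 L/s.
V = ΣQ_DR · Δt = 736.2 × 1800 s = 1.325 × 10^6 L.
Over A = 5.79 ha, depth = V / A = 22.9 mm.

d ≈ 22.9 mm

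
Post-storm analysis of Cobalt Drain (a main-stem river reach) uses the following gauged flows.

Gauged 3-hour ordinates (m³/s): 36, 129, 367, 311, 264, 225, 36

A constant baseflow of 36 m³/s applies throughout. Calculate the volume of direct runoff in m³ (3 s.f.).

Direct-runoff ordinates (Q − Q_b): 0.0, 93.0, 331.0, 275.0, 228.0, 189.0, 0.0 m³/s.
ΣQ_DR = 1116 m³/s.
With Δt = 3 h = 10800 s, V = ΣQ_DR · Δt = 1116 × 10800 = 1.21 × 10^7 m³.

V ≈ 1.21 × 10^7 m³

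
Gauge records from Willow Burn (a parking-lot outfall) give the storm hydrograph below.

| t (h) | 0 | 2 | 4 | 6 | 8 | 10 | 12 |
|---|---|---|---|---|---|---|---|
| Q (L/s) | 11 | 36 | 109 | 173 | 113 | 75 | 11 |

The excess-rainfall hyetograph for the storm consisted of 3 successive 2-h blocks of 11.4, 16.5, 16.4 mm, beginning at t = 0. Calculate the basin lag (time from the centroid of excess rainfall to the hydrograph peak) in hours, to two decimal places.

Centroid of excess rainfall: t_c = Σ P_i·t̄_i / ΣP_i = 3.2257 h (block centres at 1, 3, 5 h).
Hydrograph peak occurs at t = 6 h, so basin lag t_L = 6 − 3.2257 = 2.77 h.

t_L ≈ 2.77 h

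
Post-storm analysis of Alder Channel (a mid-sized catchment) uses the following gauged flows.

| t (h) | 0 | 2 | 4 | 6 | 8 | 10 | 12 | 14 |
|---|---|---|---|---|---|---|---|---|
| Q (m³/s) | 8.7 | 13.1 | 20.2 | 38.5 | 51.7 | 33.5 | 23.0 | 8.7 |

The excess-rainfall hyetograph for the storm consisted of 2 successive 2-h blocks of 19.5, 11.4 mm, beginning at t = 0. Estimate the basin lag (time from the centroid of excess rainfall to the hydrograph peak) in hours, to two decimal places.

Centroid of excess rainfall: t_c = Σ P_i·t̄_i / ΣP_i = 1.7379 h (block centres at 1, 3 h).
Hydrograph peak occurs at t = 8 h, so basin lag t_L = 8 − 1.7379 = 6.26 h.

t_L ≈ 6.26 h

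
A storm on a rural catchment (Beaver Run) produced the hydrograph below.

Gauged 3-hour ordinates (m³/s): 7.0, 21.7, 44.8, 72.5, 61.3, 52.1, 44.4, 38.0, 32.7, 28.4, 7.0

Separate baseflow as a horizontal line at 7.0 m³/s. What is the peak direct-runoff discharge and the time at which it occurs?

Q_p = 65.5 m³/s at t = 9 h

Subtracting baseflow gives direct-runoff ordinates: 0.0, 14.7, 37.8, 65.5, 54.3, 45.1, 37.4, 31.0, 25.7, 21.4, 0.0 m³/s.
The maximum is 65.5 m³/s, occurring at the reading for t = 9 h.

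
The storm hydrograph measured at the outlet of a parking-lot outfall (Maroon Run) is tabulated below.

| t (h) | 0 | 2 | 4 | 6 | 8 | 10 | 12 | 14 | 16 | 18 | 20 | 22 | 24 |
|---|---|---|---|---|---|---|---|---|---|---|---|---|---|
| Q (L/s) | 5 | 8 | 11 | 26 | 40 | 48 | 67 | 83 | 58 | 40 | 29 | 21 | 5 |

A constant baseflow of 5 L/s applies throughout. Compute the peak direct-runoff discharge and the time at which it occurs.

Q_p = 78.0 L/s at t = 14 h

Subtracting baseflow gives direct-runoff ordinates: 0.0, 3.0, 6.0, 21.0, 35.0, 43.0, 62.0, 78.0, 53.0, 35.0, 24.0, 16.0, 0.0 L/s.
The maximum is 78.0 L/s, occurring at the reading for t = 14 h.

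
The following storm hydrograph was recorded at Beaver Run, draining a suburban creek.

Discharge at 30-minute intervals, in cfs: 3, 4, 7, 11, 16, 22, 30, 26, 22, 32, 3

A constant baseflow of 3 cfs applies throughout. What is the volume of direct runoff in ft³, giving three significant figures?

Direct-runoff ordinates (Q − Q_b): 0.0, 1.0, 4.0, 8.0, 13.0, 19.0, 27.0, 23.0, 19.0, 29.0, 0.0 cfs.
ΣQ_DR = 143.0 cfs.
With Δt = 0.5 h = 1800 s, V = ΣQ_DR · Δt = 143.0 × 1800 = 2.57 × 10^5 ft³.

V ≈ 2.57 × 10^5 ft³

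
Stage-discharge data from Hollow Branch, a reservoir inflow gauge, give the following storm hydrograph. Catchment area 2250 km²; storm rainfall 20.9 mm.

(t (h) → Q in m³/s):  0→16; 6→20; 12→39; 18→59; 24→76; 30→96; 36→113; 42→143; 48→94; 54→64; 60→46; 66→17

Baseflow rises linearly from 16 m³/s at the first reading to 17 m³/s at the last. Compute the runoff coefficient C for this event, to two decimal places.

ΣQ_DR = 585.0 m³/s; V = ΣQ_DR·Δt = 1.264 × 10^7 m³.
Runoff depth d = V / A = 5.616 mm.
C = d / P = 5.616 / 20.9 = 0.27.

C ≈ 0.27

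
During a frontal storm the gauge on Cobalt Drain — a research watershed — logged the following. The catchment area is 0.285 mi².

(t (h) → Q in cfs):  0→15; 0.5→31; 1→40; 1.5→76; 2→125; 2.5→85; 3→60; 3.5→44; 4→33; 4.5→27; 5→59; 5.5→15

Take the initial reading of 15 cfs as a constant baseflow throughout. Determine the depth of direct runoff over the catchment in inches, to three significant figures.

Direct runoff: 0.0, 16.0, 25.0, 61.0, 110.0, 70.0, 45.0, 29.0, 18.0, 12.0, 44.0, 0.0 cfs; ΣQ_DR = 430.0 cfs.
V = ΣQ_DR · Δt = 430.0 × 1800 s = 7.740 × 10^5 ft³.
Over A = 0.285 mi², depth = V / A = 1.17 in.

d ≈ 1.17 in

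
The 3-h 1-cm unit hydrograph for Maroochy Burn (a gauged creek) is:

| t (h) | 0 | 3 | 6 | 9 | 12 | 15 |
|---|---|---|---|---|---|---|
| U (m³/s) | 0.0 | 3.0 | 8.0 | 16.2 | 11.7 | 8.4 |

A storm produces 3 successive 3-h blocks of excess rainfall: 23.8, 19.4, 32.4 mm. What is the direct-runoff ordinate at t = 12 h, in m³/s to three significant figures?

By discrete convolution, Q_j = Σ (P_i / 10 mm) · U_{j−i}.
At t = 12 h (j=4): Q = (23.8/10)·11.7 + (19.4/10)·16.2 + (32.4/10)·8.0 = 85.2 m³/s.

Q ≈ 85.2 m³/s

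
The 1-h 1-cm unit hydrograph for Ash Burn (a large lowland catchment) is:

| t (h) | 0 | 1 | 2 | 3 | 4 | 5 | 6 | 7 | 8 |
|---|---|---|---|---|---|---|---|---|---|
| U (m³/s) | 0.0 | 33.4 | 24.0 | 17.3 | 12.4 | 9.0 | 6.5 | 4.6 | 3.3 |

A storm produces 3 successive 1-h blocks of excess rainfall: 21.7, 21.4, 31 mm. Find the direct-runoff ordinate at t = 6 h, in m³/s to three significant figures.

Q ≈ 71.8 m³/s

By discrete convolution, Q_j = Σ (P_i / 10 mm) · U_{j−i}.
At t = 6 h (j=6): Q = (21.7/10)·6.5 + (21.4/10)·9.0 + (31/10)·12.4 = 71.8 m³/s.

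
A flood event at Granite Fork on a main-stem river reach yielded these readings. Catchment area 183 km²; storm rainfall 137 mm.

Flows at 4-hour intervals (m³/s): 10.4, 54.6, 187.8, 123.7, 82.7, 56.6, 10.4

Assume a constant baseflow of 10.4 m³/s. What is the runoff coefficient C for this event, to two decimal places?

ΣQ_DR = 453.4 m³/s; V = ΣQ_DR·Δt = 6.529 × 10^6 m³.
Runoff depth d = V / A = 35.68 mm.
C = d / P = 35.68 / 137 = 0.26.

C ≈ 0.26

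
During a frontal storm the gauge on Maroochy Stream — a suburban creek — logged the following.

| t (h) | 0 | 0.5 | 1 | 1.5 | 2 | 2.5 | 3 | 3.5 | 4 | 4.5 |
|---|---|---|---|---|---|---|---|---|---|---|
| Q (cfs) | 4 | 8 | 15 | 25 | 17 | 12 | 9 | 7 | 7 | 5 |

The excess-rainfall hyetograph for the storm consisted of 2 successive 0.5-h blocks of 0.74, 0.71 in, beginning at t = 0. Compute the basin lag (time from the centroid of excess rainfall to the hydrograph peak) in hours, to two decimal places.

Centroid of excess rainfall: t_c = Σ P_i·t̄_i / ΣP_i = 0.4948 h (block centres at 0.25, 0.75 h).
Hydrograph peak occurs at t = 1.5 h, so basin lag t_L = 1.5 − 0.4948 = 1.01 h.

t_L ≈ 1.01 h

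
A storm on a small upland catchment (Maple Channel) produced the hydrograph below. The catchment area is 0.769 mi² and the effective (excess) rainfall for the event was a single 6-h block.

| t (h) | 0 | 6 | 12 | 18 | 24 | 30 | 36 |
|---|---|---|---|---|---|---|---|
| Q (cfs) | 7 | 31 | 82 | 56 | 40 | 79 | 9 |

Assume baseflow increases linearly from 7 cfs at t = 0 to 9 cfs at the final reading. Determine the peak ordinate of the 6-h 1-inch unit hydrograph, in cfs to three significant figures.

Direct runoff: 0.00, 23.67, 74.33, 48.00, 31.67, 70.33, 0.00 cfs; ΣQ_DR = 248.0 cfs, peak = 74.33 cfs.
Runoff depth d = ΣQ_DR·Δt / A = 248.0 × 21600 / (0.769 mi²) = 2.998 in.
The 1-inch UH is the DRH scaled by (1 in)/d, so U_p = 74.33 × 1/2.998 = 24.8 cfs.

U_p ≈ 24.8 cfs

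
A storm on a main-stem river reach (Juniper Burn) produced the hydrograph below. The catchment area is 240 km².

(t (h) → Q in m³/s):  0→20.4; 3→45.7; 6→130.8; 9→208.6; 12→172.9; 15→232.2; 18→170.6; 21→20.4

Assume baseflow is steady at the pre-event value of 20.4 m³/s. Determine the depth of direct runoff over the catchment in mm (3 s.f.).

d ≈ 37.7 mm

Direct runoff: 0.0, 25.3, 110.4, 188.2, 152.5, 211.8, 150.2, 0.0 m³/s; ΣQ_DR = 838.4 m³/s.
V = ΣQ_DR · Δt = 838.4 × 10800 s = 9.055 × 10^6 m³.
Over A = 240 km², depth = V / A = 37.7 mm.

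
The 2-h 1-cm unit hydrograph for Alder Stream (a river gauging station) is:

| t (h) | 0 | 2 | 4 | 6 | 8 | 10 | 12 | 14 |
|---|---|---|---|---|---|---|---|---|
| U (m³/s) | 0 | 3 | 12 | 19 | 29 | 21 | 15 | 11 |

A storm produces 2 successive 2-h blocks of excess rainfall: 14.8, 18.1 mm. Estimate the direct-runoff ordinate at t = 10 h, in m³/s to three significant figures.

By discrete convolution, Q_j = Σ (P_i / 10 mm) · U_{j−i}.
At t = 10 h (j=5): Q = (14.8/10)·21 + (18.1/10)·29 = 83.6 m³/s.

Q ≈ 83.6 m³/s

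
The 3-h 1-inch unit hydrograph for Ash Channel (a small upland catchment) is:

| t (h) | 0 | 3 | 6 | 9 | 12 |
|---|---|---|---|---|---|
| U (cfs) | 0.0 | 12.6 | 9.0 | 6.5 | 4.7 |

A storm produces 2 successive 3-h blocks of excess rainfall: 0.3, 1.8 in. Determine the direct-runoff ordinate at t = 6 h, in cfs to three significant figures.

By discrete convolution, Q_j = Σ (P_i / 1 in) · U_{j−i}.
At t = 6 h (j=2): Q = (0.3/1)·9.0 + (1.8/1)·12.6 = 25.4 cfs.

Q ≈ 25.4 cfs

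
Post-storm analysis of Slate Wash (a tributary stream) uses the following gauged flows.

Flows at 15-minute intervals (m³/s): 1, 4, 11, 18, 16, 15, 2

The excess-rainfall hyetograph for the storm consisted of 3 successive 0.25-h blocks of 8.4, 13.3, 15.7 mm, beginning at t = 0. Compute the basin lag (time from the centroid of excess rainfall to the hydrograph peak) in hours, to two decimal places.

Centroid of excess rainfall: t_c = Σ P_i·t̄_i / ΣP_i = 0.4238 h (block centres at 0.125, 0.375, 0.625 h).
Hydrograph peak occurs at t = 0.75 h, so basin lag t_L = 0.75 − 0.4238 = 0.33 h.

t_L ≈ 0.33 h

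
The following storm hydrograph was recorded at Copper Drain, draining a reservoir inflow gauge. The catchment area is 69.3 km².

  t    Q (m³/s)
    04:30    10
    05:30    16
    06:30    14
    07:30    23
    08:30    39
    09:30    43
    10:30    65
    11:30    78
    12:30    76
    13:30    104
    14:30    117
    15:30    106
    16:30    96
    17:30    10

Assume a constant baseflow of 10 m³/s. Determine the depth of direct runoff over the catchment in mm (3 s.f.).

Direct runoff: 0.0, 6.0, 4.0, 13.0, 29.0, 33.0, 55.0, 68.0, 66.0, 94.0, 107.0, 96.0, 86.0, 0.0 m³/s; ΣQ_DR = 657.0 m³/s.
V = ΣQ_DR · Δt = 657.0 × 3600 s = 2.365 × 10^6 m³.
Over A = 69.3 km², depth = V / A = 34.1 mm.

d ≈ 34.1 mm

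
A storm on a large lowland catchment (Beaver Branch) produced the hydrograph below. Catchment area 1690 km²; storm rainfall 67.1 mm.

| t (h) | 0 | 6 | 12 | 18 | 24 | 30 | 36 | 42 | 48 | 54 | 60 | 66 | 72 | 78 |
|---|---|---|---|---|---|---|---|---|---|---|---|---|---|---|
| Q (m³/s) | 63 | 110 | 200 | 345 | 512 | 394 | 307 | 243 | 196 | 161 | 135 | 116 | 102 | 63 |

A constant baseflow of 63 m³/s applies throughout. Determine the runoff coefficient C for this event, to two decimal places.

ΣQ_DR = 2065 m³/s; V = ΣQ_DR·Δt = 4.460 × 10^7 m³.
Runoff depth d = V / A = 26.39 mm.
C = d / P = 26.39 / 67.1 = 0.39.

C ≈ 0.39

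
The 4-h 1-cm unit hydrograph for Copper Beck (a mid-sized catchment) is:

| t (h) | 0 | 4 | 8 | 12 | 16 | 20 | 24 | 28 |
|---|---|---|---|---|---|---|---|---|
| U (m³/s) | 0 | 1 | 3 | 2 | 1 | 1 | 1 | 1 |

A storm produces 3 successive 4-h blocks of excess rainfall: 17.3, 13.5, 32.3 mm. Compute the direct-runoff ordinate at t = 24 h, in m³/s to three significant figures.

Q ≈ 6.31 m³/s

By discrete convolution, Q_j = Σ (P_i / 10 mm) · U_{j−i}.
At t = 24 h (j=6): Q = (17.3/10)·1 + (13.5/10)·1 + (32.3/10)·1 = 6.31 m³/s.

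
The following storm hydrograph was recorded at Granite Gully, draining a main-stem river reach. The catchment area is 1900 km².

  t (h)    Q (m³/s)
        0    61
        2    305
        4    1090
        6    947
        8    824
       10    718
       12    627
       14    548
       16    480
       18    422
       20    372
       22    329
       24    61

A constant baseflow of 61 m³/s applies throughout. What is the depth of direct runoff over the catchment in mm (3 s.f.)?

Direct runoff: 0.0, 244.0, 1029.0, 886.0, 763.0, 657.0, 566.0, 487.0, 419.0, 361.0, 311.0, 268.0, 0.0 m³/s; ΣQ_DR = 5991 m³/s.
V = ΣQ_DR · Δt = 5991 × 7200 s = 4.314 × 10^7 m³.
Over A = 1900 km², depth = V / A = 22.7 mm.

d ≈ 22.7 mm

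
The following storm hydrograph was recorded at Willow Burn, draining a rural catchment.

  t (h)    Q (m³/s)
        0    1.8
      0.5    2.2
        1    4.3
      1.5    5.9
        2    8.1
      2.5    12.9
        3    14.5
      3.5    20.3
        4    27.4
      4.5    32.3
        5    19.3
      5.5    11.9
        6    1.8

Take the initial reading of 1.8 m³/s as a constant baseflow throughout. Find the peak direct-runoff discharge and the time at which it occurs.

Subtracting baseflow gives direct-runoff ordinates: 0.0, 0.4, 2.5, 4.1, 6.3, 11.1, 12.7, 18.5, 25.6, 30.5, 17.5, 10.1, 0.0 m³/s.
The maximum is 30.5 m³/s, occurring at the reading for t = 4.5 h.

Q_p = 30.5 m³/s at t = 4.5 h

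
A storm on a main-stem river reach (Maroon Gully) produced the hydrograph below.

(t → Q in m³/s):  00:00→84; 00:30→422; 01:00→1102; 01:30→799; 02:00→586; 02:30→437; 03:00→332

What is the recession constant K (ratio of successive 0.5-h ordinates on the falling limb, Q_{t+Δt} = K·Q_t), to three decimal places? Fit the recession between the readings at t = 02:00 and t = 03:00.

K ≈ 0.753

Using the recession-limb readings at t = 02:00 and t = 03:00: Q falls from 586 to 332 m³/s over 2 intervals.
K = (Q₂/Q₁)^(1/2) = (332/586)^(1/2) = 0.753.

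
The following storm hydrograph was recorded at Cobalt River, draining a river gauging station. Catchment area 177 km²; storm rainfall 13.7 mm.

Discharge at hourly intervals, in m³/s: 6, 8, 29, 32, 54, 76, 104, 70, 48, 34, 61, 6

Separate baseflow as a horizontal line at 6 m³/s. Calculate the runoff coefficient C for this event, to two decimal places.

C ≈ 0.68

ΣQ_DR = 456.0 m³/s; V = ΣQ_DR·Δt = 1.642 × 10^6 m³.
Runoff depth d = V / A = 9.275 mm.
C = d / P = 9.275 / 13.7 = 0.68.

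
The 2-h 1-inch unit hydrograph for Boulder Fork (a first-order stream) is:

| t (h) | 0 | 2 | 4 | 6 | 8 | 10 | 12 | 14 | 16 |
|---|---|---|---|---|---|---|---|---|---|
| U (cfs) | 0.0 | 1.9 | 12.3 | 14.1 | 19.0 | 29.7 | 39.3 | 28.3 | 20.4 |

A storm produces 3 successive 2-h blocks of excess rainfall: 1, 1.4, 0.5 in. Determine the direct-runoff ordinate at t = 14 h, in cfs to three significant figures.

Q ≈ 98.2 cfs

By discrete convolution, Q_j = Σ (P_i / 1 in) · U_{j−i}.
At t = 14 h (j=7): Q = (1/1)·28.3 + (1.4/1)·39.3 + (0.5/1)·29.7 = 98.2 cfs.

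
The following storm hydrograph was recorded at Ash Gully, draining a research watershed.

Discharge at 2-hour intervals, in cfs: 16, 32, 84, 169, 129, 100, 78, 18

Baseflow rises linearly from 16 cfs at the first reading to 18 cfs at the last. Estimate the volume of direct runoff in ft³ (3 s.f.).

Direct-runoff ordinates (Q − Q_b): 0.00, 15.71, 67.43, 152.14, 111.86, 82.57, 60.29, 0.00 cfs.
ΣQ_DR = 490.0 cfs.
With Δt = 2 h = 7200 s, V = ΣQ_DR · Δt = 490.0 × 7200 = 3.53 × 10^6 ft³.

V ≈ 3.53 × 10^6 ft³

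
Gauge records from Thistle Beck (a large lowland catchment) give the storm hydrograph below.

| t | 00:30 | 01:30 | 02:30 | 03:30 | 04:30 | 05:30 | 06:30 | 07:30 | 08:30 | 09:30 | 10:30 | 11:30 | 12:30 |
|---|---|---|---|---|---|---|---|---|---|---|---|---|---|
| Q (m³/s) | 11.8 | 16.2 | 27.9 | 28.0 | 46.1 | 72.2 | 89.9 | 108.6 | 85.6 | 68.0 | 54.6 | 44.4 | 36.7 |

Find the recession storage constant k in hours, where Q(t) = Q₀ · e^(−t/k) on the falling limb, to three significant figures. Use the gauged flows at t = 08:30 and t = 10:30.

k ≈ 4.45 h

On the falling limb, Q drops from 85.6 to 54.6 m³/s between t = 08:30 and t = 10:30 (Δt = 2 h).
k = −Δt / ln(Q₂/Q₁) = −2 / ln(54.6/85.6) = 4.45 h.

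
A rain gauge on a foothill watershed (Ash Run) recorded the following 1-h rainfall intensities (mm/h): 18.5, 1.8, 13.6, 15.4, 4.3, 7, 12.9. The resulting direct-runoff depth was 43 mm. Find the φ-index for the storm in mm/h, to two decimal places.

Only the 5 blocks with intensity above φ contribute runoff: 18.5, 13.6, 15.4, 7, 12.9 mm/h.
Σ(I−φ)·Δt = d  ⇒  (18.5+13.6+15.4+7+12.9 − 5φ)·1 = 43
φ = (67.40 − 43/1) / 5 = 4.88 mm/h.

φ ≈ 4.88 mm/h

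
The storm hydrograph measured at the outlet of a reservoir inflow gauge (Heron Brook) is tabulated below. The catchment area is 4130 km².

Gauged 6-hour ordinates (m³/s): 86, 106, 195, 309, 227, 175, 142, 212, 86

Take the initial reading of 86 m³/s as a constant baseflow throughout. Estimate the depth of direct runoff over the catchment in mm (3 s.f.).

d ≈ 4.00 mm

Direct runoff: 0.0, 20.0, 109.0, 223.0, 141.0, 89.0, 56.0, 126.0, 0.0 m³/s; ΣQ_DR = 764.0 m³/s.
V = ΣQ_DR · Δt = 764.0 × 21600 s = 1.650 × 10^7 m³.
Over A = 4130 km², depth = V / A = 4.00 mm.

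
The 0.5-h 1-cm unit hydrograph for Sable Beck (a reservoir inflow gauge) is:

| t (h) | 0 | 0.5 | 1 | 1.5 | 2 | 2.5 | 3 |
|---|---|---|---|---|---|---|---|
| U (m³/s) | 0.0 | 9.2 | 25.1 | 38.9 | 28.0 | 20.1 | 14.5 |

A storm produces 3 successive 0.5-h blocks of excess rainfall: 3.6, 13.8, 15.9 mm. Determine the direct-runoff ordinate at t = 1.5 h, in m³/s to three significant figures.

Q ≈ 63.3 m³/s

By discrete convolution, Q_j = Σ (P_i / 10 mm) · U_{j−i}.
At t = 1.5 h (j=3): Q = (3.6/10)·38.9 + (13.8/10)·25.1 + (15.9/10)·9.2 = 63.3 m³/s.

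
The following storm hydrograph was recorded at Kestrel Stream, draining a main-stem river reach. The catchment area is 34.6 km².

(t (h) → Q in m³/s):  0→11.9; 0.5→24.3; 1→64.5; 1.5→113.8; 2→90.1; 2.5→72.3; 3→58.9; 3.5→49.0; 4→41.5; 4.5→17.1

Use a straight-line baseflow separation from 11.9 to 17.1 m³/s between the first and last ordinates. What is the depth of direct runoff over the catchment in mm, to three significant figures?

Direct runoff: 0.00, 11.82, 51.44, 100.17, 75.89, 57.51, 43.53, 33.06, 24.98, 0.00 m³/s; ΣQ_DR = 398.4 m³/s.
V = ΣQ_DR · Δt = 398.4 × 1800 s = 7.171 × 10^5 m³.
Over A = 34.6 km², depth = V / A = 20.7 mm.

d ≈ 20.7 mm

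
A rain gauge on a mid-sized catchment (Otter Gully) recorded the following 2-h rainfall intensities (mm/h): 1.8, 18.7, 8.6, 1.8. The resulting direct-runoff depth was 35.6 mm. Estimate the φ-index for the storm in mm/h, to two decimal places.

φ ≈ 4.75 mm/h

Only the 2 blocks with intensity above φ contribute runoff: 18.7, 8.6 mm/h.
Σ(I−φ)·Δt = d  ⇒  (18.7+8.6 − 2φ)·2 = 35.6
φ = (27.30 − 35.6/2) / 2 = 4.75 mm/h.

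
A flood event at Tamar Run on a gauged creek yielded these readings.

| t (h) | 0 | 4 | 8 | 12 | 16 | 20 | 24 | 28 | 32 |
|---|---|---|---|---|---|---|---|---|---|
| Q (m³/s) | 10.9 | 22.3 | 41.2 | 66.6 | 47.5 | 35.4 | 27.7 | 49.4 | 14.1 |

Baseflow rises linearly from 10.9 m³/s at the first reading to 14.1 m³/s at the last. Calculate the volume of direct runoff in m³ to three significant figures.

Direct-runoff ordinates (Q − Q_b): 0.00, 11.00, 29.50, 54.50, 35.00, 22.50, 14.40, 35.70, 0.00 m³/s.
ΣQ_DR = 202.6 m³/s.
With Δt = 4 h = 14400 s, V = ΣQ_DR · Δt = 202.6 × 14400 = 2.92 × 10^6 m³.

V ≈ 2.92 × 10^6 m³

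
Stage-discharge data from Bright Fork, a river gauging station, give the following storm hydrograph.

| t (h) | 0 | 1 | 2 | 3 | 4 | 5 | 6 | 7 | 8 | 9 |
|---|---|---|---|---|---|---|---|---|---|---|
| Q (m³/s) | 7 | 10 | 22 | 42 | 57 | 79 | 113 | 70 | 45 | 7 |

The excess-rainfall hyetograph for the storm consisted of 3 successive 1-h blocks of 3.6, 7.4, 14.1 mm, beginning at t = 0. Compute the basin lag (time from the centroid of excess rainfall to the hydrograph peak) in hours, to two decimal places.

t_L ≈ 4.08 h

Centroid of excess rainfall: t_c = Σ P_i·t̄_i / ΣP_i = 1.9183 h (block centres at 0.5, 1.5, 2.5 h).
Hydrograph peak occurs at t = 6 h, so basin lag t_L = 6 − 1.9183 = 4.08 h.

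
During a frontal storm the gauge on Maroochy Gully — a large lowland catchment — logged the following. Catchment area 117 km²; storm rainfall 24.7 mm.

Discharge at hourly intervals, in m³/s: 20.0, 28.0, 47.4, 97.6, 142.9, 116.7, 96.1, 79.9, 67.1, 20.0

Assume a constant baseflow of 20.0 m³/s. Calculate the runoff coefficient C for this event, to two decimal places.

ΣQ_DR = 515.7 m³/s; V = ΣQ_DR·Δt = 1.857 × 10^6 m³.
Runoff depth d = V / A = 15.87 mm.
C = d / P = 15.87 / 24.7 = 0.64.

C ≈ 0.64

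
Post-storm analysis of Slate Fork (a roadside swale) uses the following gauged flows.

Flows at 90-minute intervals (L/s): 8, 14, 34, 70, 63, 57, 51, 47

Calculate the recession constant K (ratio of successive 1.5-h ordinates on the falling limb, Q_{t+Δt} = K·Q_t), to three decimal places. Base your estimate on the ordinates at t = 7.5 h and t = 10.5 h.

Using the recession-limb readings at t = 7.5 h and t = 10.5 h: Q falls from 57 to 47 L/s over 2 intervals.
K = (Q₂/Q₁)^(1/2) = (47/57)^(1/2) = 0.908.

K ≈ 0.908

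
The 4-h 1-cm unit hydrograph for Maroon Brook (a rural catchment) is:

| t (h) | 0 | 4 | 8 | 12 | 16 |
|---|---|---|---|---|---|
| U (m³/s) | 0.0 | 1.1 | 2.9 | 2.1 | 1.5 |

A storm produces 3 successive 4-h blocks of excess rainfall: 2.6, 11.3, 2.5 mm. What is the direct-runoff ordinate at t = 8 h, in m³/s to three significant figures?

Q ≈ 2.00 m³/s

By discrete convolution, Q_j = Σ (P_i / 10 mm) · U_{j−i}.
At t = 8 h (j=2): Q = (2.6/10)·2.9 + (11.3/10)·1.1 + (2.5/10)·0.0 = 2.00 m³/s.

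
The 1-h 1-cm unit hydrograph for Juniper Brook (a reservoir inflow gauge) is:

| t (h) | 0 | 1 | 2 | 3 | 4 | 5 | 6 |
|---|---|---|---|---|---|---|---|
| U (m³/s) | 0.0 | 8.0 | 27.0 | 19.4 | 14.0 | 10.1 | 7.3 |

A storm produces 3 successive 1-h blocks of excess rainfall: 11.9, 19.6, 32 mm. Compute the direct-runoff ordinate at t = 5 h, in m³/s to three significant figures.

By discrete convolution, Q_j = Σ (P_i / 10 mm) · U_{j−i}.
At t = 5 h (j=5): Q = (11.9/10)·10.1 + (19.6/10)·14.0 + (32/10)·19.4 = 102 m³/s.

Q ≈ 102 m³/s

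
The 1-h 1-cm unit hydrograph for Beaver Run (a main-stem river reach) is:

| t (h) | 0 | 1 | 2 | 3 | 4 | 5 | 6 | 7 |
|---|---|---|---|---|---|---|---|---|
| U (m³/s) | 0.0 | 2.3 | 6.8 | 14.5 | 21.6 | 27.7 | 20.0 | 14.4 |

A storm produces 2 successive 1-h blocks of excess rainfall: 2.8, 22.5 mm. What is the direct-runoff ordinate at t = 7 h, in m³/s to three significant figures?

By discrete convolution, Q_j = Σ (P_i / 10 mm) · U_{j−i}.
At t = 7 h (j=7): Q = (2.8/10)·14.4 + (22.5/10)·20.0 = 49.0 m³/s.

Q ≈ 49.0 m³/s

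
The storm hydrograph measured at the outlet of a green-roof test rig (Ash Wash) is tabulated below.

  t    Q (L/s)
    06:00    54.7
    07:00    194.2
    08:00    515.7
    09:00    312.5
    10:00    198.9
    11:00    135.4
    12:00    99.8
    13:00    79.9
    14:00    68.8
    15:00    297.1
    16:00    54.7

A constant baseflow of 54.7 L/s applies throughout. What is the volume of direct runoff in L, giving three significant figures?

V ≈ 5.08 × 10^6 L

Direct-runoff ordinates (Q − Q_b): 0.0, 139.5, 461.0, 257.8, 144.2, 80.7, 45.1, 25.2, 14.1, 242.4, 0.0 L/s.
ΣQ_DR = 1410 L/s.
With Δt = 1 h = 3600 s, V = ΣQ_DR · Δt = 1410 × 3600 = 5.08 × 10^6 L.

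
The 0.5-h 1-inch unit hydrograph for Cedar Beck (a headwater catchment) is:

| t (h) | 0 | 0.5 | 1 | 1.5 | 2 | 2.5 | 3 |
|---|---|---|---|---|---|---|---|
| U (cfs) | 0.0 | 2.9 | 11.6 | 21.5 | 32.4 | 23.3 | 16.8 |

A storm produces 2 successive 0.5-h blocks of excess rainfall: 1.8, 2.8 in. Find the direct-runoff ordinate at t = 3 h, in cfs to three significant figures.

Q ≈ 95.5 cfs

By discrete convolution, Q_j = Σ (P_i / 1 in) · U_{j−i}.
At t = 3 h (j=6): Q = (1.8/1)·16.8 + (2.8/1)·23.3 = 95.5 cfs.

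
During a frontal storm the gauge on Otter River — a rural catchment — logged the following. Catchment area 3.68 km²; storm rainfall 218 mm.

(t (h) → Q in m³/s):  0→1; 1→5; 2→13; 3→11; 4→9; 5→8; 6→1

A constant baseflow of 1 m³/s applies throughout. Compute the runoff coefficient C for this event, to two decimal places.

C ≈ 0.18

ΣQ_DR = 41.00 m³/s; V = ΣQ_DR·Δt = 1.476 × 10^5 m³.
Runoff depth d = V / A = 40.11 mm.
C = d / P = 40.11 / 218 = 0.18.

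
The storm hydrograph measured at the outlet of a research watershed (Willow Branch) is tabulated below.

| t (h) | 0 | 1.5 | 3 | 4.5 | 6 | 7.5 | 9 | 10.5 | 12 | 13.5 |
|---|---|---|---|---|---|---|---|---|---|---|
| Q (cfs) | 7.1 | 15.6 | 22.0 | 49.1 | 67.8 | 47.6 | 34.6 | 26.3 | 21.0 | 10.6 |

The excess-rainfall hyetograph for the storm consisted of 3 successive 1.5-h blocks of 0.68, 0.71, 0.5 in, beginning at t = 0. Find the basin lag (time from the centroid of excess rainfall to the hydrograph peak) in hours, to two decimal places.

t_L ≈ 3.89 h

Centroid of excess rainfall: t_c = Σ P_i·t̄_i / ΣP_i = 2.1071 h (block centres at 0.75, 2.25, 3.75 h).
Hydrograph peak occurs at t = 6 h, so basin lag t_L = 6 − 2.1071 = 3.89 h.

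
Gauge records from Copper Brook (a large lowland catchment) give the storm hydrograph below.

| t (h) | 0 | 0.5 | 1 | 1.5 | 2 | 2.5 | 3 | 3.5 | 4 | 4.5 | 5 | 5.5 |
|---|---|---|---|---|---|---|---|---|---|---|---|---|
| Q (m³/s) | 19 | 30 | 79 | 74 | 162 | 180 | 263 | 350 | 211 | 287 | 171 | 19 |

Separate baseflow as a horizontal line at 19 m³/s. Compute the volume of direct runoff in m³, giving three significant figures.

V ≈ 2.91 × 10^6 m³

Direct-runoff ordinates (Q − Q_b): 0.0, 11.0, 60.0, 55.0, 143.0, 161.0, 244.0, 331.0, 192.0, 268.0, 152.0, 0.0 m³/s.
ΣQ_DR = 1617 m³/s.
With Δt = 0.5 h = 1800 s, V = ΣQ_DR · Δt = 1617 × 1800 = 2.91 × 10^6 m³.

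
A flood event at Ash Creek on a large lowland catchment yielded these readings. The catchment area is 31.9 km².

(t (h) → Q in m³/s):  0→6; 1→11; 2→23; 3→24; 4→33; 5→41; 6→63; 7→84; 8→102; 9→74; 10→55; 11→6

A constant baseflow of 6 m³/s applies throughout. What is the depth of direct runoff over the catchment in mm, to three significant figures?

d ≈ 50.8 mm

Direct runoff: 0.0, 5.0, 17.0, 18.0, 27.0, 35.0, 57.0, 78.0, 96.0, 68.0, 49.0, 0.0 m³/s; ΣQ_DR = 450.0 m³/s.
V = ΣQ_DR · Δt = 450.0 × 3600 s = 1.620 × 10^6 m³.
Over A = 31.9 km², depth = V / A = 50.8 mm.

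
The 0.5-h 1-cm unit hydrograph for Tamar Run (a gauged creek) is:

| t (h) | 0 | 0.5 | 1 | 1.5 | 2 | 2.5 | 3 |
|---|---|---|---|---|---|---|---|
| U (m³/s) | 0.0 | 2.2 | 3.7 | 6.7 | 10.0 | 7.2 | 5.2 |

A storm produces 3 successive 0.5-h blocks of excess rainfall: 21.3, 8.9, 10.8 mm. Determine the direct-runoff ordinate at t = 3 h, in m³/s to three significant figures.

By discrete convolution, Q_j = Σ (P_i / 10 mm) · U_{j−i}.
At t = 3 h (j=6): Q = (21.3/10)·5.2 + (8.9/10)·7.2 + (10.8/10)·10.0 = 28.3 m³/s.

Q ≈ 28.3 m³/s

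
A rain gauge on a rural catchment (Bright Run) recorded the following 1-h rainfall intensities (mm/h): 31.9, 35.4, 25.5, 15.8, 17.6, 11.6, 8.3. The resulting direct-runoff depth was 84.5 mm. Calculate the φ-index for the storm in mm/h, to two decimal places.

φ ≈ 8.88 mm/h

Only the 6 blocks with intensity above φ contribute runoff: 31.9, 35.4, 25.5, 15.8, 17.6, 11.6 mm/h.
Σ(I−φ)·Δt = d  ⇒  (31.9+35.4+25.5+15.8+17.6+11.6 − 6φ)·1 = 84.5
φ = (137.8 − 84.5/1) / 6 = 8.88 mm/h.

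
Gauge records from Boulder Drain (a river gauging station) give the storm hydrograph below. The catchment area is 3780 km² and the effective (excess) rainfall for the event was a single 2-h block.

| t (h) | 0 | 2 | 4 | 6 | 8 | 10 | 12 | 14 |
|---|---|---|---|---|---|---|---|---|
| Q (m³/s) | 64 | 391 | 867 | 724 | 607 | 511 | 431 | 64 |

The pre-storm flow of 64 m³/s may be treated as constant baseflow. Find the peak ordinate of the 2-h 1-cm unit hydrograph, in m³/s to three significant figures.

U_p ≈ 1340 m³/s

Direct runoff: 0.0, 327.0, 803.0, 660.0, 543.0, 447.0, 367.0, 0.0 m³/s; ΣQ_DR = 3147 m³/s, peak = 803.0 m³/s.
Runoff depth d = ΣQ_DR·Δt / A = 3147 × 7200 / (3780 km²) = 5.994 mm.
The 1-cm UH is the DRH scaled by (10 mm)/d, so U_p = 803.0 × 10/5.994 = 1340 m³/s.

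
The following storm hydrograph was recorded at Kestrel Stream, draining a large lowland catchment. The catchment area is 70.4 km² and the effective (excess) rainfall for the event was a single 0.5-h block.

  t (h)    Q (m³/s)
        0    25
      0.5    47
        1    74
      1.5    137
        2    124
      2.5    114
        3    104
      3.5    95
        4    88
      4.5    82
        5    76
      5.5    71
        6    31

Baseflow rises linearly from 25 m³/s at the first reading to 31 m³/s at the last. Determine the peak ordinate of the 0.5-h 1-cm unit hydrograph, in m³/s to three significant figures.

Direct runoff: 0.00, 21.50, 48.00, 110.50, 97.00, 86.50, 76.00, 66.50, 59.00, 52.50, 46.00, 40.50, 0.00 m³/s; ΣQ_DR = 704.0 m³/s, peak = 110.50 m³/s.
Runoff depth d = ΣQ_DR·Δt / A = 704.0 × 1800 / (70.4 km²) = 18.00 mm.
The 1-cm UH is the DRH scaled by (10 mm)/d, so U_p = 110.50 × 10/18.00 = 61.4 m³/s.

U_p ≈ 61.4 m³/s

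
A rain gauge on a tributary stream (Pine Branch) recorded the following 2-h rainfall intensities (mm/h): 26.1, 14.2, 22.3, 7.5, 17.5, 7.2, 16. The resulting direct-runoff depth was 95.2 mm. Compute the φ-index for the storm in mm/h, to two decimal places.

Only the 5 blocks with intensity above φ contribute runoff: 26.1, 14.2, 22.3, 17.5, 16 mm/h.
Σ(I−φ)·Δt = d  ⇒  (26.1+14.2+22.3+17.5+16 − 5φ)·2 = 95.2
φ = (96.10 − 95.2/2) / 5 = 9.70 mm/h.

φ ≈ 9.70 mm/h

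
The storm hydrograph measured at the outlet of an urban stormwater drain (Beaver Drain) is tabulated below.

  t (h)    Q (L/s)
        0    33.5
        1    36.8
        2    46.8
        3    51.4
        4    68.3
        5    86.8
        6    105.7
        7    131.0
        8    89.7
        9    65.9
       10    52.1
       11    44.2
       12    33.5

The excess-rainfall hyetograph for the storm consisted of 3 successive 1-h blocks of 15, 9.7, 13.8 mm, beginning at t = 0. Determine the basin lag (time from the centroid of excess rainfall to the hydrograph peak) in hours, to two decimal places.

Centroid of excess rainfall: t_c = Σ P_i·t̄_i / ΣP_i = 1.4688 h (block centres at 0.5, 1.5, 2.5 h).
Hydrograph peak occurs at t = 7 h, so basin lag t_L = 7 − 1.4688 = 5.53 h.

t_L ≈ 5.53 h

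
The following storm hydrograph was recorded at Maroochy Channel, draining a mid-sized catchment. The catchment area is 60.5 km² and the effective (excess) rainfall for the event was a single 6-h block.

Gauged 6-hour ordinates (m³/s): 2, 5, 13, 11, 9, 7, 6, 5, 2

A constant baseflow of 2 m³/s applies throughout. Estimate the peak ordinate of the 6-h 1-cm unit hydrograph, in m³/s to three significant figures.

Direct runoff: 0.0, 3.0, 11.0, 9.0, 7.0, 5.0, 4.0, 3.0, 0.0 m³/s; ΣQ_DR = 42.00 m³/s, peak = 11.0 m³/s.
Runoff depth d = ΣQ_DR·Δt / A = 42.00 × 21600 / (60.5 km²) = 15.00 mm.
The 1-cm UH is the DRH scaled by (10 mm)/d, so U_p = 11.0 × 10/15.00 = 7.34 m³/s.

U_p ≈ 7.34 m³/s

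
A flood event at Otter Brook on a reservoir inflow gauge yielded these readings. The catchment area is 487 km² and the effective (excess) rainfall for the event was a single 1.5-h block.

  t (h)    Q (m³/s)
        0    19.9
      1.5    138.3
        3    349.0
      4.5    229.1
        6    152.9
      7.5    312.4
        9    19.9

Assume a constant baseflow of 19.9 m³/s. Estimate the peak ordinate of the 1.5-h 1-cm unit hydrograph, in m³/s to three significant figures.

U_p ≈ 274 m³/s

Direct runoff: 0.0, 118.4, 329.1, 209.2, 133.0, 292.5, 0.0 m³/s; ΣQ_DR = 1082 m³/s, peak = 329.1 m³/s.
Runoff depth d = ΣQ_DR·Δt / A = 1082 × 5400 / (487 km²) = 12.00 mm.
The 1-cm UH is the DRH scaled by (10 mm)/d, so U_p = 329.1 × 10/12.00 = 274 m³/s.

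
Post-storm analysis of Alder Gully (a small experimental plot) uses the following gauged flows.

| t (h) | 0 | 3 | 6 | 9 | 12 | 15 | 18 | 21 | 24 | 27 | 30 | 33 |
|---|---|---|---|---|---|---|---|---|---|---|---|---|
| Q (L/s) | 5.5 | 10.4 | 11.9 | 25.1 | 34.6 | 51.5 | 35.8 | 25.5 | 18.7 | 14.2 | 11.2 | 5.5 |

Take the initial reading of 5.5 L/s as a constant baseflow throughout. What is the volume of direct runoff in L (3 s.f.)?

Direct-runoff ordinates (Q − Q_b): 0.0, 4.9, 6.4, 19.6, 29.1, 46.0, 30.3, 20.0, 13.2, 8.7, 5.7, 0.0 L/s.
ΣQ_DR = 183.9 L/s.
With Δt = 3 h = 10800 s, V = ΣQ_DR · Δt = 183.9 × 10800 = 1.99 × 10^6 L.

V ≈ 1.99 × 10^6 L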